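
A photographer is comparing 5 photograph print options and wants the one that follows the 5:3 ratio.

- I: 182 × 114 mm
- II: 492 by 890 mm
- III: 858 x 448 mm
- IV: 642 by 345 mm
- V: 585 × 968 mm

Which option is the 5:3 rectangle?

V

Target 5:3 ≈ 1.667.
I: 1.596 (Δ0.071)  II: 1.809 (Δ0.142)  III: 1.915 (Δ0.248)  IV: 1.861 (Δ0.194)  V: 1.655 (Δ0.012)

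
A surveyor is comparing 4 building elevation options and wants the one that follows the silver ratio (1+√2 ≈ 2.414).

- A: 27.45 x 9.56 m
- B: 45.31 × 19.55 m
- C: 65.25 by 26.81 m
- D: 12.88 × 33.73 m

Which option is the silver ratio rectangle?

C

Ratios (long/short): A ≈ 2.871; B ≈ 2.318; C ≈ 2.434; D ≈ 2.619.
silver ratio ≈ 2.414; option C is nearest (Δ 0.020).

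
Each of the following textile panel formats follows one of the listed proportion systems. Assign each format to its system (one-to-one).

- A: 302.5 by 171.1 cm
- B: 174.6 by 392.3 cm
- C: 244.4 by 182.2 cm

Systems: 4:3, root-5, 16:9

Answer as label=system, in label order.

A=16:9, B=root-5, C=4:3

A = 302.5/171.1 ≈ 1.768 → 16:9 (1.778)
B = 392.3/174.6 ≈ 2.247 → root-5 (2.236)
C = 244.4/182.2 ≈ 1.341 → 4:3 (1.333)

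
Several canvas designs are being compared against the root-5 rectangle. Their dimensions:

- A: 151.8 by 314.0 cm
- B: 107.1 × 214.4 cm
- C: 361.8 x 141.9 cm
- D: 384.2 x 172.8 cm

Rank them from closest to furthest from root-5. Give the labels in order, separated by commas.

D, A, B, C

Ratios: A = 314.0 / 151.8 ≈ 2.069; B = 214.4 / 107.1 ≈ 2.002; C = 361.8 / 141.9 ≈ 2.550; D = 384.2 / 172.8 ≈ 2.223.
|Δ from 2.236|: A 0.167; B 0.234; C 0.314; D 0.013.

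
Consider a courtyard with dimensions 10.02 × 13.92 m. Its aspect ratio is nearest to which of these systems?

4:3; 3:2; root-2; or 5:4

Ratio = 13.92 / 10.02 ≈ 1.389.
Distances: 4:3 1.333 (Δ 0.056); 3:2 1.500 (Δ 0.111); root-2 1.414 (Δ 0.025); 5:4 1.250 (Δ 0.139).

root-2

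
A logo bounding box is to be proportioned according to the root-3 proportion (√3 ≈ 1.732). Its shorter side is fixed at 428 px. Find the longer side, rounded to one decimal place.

741.3 px

root-3 ≈ 1.73205.
Longer side = 428 × 1.73205 ≈ 741.317 → 741.3 px.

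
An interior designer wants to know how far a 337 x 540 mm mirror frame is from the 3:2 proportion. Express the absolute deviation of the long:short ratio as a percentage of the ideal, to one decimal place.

Ratio = 540 / 337 ≈ 1.6024.
Ideal 3:2 = 1.5000. |1.6024 − 1.5000| / 1.5000 ≈ 6.83% → 6.8%.

6.8%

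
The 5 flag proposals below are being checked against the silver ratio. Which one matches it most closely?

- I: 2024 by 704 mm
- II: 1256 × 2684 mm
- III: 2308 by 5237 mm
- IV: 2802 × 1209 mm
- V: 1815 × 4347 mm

V

Ratios (long/short): I ≈ 2.875; II ≈ 2.137; III ≈ 2.269; IV ≈ 2.318; V ≈ 2.395.
silver ratio ≈ 2.414; option V is nearest (Δ 0.019).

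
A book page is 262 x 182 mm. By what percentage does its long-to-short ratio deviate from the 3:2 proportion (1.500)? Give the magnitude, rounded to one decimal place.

Ratio = 262 / 182 ≈ 1.4396.
Ideal 3:2 = 1.5000. |1.4396 − 1.5000| / 1.5000 ≈ 4.03% → 4.0%.

4.0%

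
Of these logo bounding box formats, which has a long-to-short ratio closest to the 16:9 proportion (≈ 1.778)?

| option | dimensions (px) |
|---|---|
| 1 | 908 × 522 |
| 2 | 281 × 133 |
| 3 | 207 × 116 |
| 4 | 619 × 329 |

3

Ratios (long/short): 1 ≈ 1.739; 2 ≈ 2.113; 3 ≈ 1.784; 4 ≈ 1.881.
16:9 ≈ 1.778; option 3 is nearest (Δ 0.006).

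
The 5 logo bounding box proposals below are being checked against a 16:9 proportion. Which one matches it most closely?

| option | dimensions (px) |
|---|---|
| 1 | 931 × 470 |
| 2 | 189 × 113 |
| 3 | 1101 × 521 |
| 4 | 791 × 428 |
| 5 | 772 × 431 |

Ratios (long/short): 1 ≈ 1.981; 2 ≈ 1.673; 3 ≈ 2.113; 4 ≈ 1.848; 5 ≈ 1.791.
16:9 ≈ 1.778; option 5 is nearest (Δ 0.013).

5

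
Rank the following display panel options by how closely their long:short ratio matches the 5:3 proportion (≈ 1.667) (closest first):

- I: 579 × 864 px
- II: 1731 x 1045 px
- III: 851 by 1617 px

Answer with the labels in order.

Ratios: I = 864 / 579 ≈ 1.492; II = 1731 / 1045 ≈ 1.656; III = 1617 / 851 ≈ 1.900.
|Δ from 1.667|: I 0.175; II 0.011; III 0.233.

II, I, III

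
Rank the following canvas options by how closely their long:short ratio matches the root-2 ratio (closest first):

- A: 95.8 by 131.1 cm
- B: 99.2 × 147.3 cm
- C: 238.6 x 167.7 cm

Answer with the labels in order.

Ratios: A = 131.1 / 95.8 ≈ 1.368; B = 147.3 / 99.2 ≈ 1.485; C = 238.6 / 167.7 ≈ 1.423.
|Δ from 1.414|: A 0.046; B 0.071; C 0.009.

C, A, B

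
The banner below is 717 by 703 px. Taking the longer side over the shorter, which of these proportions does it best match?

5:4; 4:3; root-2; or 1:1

Ratio = 717 / 703 ≈ 1.020.
Distances: 5:4 1.250 (Δ 0.230); 4:3 1.333 (Δ 0.313); root-2 1.414 (Δ 0.394); 1:1 1.000 (Δ 0.020).

1:1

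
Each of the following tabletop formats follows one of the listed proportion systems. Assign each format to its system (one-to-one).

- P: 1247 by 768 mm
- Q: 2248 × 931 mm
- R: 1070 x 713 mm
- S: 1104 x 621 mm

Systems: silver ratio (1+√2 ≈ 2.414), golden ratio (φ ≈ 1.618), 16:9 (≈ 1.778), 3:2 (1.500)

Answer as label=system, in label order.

Ratios: P ≈ 1.624; Q ≈ 2.415; R ≈ 1.501; S ≈ 1.778.
Targets: silver ratio ≈ 2.414; golden ratio ≈ 1.618; 16:9 ≈ 1.778; 3:2 ≈ 1.500.

P=golden ratio, Q=silver ratio, R=3:2, S=16:9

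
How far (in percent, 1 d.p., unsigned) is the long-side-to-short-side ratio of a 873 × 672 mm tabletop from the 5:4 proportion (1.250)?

Ratio = 873 / 672 ≈ 1.2991.
Ideal 5:4 = 1.2500. |1.2991 − 1.2500| / 1.2500 ≈ 3.93% → 3.9%.

3.9%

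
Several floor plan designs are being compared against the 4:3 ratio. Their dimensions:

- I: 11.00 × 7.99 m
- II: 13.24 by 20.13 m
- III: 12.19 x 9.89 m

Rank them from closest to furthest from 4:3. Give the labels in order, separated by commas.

I: 11.00/7.99 ≈ 1.377 → |1.377 − 1.333| = 0.044
II: 20.13/13.24 ≈ 1.520 → |1.520 − 1.333| = 0.187
III: 12.19/9.89 ≈ 1.233 → |1.233 − 1.333| = 0.100

I, III, II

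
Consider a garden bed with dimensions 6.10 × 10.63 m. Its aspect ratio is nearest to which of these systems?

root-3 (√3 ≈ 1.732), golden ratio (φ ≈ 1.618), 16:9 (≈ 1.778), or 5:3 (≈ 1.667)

root-3

10.63/6.10 ≈ 1.743. Nearest candidates are root-3 (1.732, off by 0.011) and 16:9 (1.778, off by 0.035).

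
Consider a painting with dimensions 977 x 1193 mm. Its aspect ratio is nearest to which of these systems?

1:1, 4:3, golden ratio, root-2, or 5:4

5:4

Ratio = 1193 / 977 ≈ 1.221.
Distances: 1:1 1.000 (Δ 0.221); 4:3 1.333 (Δ 0.112); golden ratio 1.618 (Δ 0.397); root-2 1.414 (Δ 0.193); 5:4 1.250 (Δ 0.029).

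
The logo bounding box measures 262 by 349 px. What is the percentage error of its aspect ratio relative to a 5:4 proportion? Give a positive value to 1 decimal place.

Ratio = 349 / 262 ≈ 1.3321.
Ideal 5:4 = 1.2500. |1.3321 − 1.2500| / 1.2500 ≈ 6.57% → 6.6%.

6.6%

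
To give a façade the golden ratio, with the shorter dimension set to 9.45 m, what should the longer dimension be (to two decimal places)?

golden ratio ≈ 1.61803.
Longer side = 9.45 × 1.61803 ≈ 15.2904 → 15.29 m.

15.29 m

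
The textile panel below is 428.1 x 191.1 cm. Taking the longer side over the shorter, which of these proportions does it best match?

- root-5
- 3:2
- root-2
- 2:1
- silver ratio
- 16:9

428.1/191.1 ≈ 2.240. Nearest candidates are root-5 (2.236, off by 0.004) and silver ratio (2.414, off by 0.174).

root-5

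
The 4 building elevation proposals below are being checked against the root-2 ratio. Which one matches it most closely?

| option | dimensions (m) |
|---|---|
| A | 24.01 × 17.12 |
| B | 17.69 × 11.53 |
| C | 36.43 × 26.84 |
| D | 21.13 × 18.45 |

A

Ratios (long/short): A ≈ 1.402; B ≈ 1.534; C ≈ 1.357; D ≈ 1.145.
root-2 ≈ 1.414; option A is nearest (Δ 0.012).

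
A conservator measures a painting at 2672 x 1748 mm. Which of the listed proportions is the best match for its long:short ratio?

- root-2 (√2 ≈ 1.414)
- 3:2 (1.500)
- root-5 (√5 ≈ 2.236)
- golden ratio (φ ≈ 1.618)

Ratio = 2672 / 1748 ≈ 1.529.
Distances: root-2 1.414 (Δ 0.115); 3:2 1.500 (Δ 0.029); root-5 2.236 (Δ 0.707); golden ratio 1.618 (Δ 0.089).

3:2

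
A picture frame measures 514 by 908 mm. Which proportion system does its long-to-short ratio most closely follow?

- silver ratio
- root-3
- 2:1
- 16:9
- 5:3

16:9

908/514 ≈ 1.767. Nearest candidates are 16:9 (1.778, off by 0.011) and root-3 (1.732, off by 0.035).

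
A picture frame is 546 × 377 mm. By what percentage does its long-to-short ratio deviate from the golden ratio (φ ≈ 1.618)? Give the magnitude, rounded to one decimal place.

10.5%

Ratio = 546 / 377 ≈ 1.4483.
Ideal golden ratio ≈ 1.6180. |1.4483 − 1.6180| / 1.6180 ≈ 10.49% → 10.5%.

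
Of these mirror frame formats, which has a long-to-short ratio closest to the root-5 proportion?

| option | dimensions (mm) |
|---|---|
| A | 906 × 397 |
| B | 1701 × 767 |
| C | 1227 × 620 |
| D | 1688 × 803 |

B

Ratios (long/short): A ≈ 2.282; B ≈ 2.218; C ≈ 1.979; D ≈ 2.102.
root-5 ≈ 2.236; option B is nearest (Δ 0.018).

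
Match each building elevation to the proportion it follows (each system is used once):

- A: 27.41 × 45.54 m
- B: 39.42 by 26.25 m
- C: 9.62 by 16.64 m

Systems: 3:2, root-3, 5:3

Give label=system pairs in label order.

Ratios: A ≈ 1.661; B ≈ 1.502; C ≈ 1.730.
Targets: 3:2 ≈ 1.500; root-3 ≈ 1.732; 5:3 ≈ 1.667.

A=5:3, B=3:2, C=root-3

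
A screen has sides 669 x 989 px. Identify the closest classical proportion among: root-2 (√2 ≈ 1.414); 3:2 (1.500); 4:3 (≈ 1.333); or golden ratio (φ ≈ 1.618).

3:2

989/669 ≈ 1.478. Nearest candidates are 3:2 (1.500, off by 0.022) and root-2 (1.414, off by 0.064).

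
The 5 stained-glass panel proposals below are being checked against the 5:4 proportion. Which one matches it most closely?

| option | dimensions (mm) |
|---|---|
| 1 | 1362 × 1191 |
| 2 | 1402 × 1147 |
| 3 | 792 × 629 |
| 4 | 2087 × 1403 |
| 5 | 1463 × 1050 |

Ratios (long/short): 1 ≈ 1.144; 2 ≈ 1.222; 3 ≈ 1.259; 4 ≈ 1.488; 5 ≈ 1.393.
5:4 ≈ 1.250; option 3 is nearest (Δ 0.009).

3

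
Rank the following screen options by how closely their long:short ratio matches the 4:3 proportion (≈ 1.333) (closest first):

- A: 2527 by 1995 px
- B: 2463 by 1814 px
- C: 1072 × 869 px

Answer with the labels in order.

B, A, C

Ratios: A = 2527 / 1995 ≈ 1.267; B = 2463 / 1814 ≈ 1.358; C = 1072 / 869 ≈ 1.234.
|Δ from 1.333|: A 0.066; B 0.025; C 0.099.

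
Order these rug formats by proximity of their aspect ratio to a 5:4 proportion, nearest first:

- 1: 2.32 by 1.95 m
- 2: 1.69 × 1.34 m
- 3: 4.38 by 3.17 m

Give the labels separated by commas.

2, 1, 3

Ratios: 1 = 2.32 / 1.95 ≈ 1.190; 2 = 1.69 / 1.34 ≈ 1.261; 3 = 4.38 / 3.17 ≈ 1.382.
|Δ from 1.250|: 1 0.060; 2 0.011; 3 0.132.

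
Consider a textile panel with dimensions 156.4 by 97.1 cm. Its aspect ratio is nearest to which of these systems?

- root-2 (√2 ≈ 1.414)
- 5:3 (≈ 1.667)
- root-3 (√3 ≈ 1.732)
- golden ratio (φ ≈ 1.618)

golden ratio

156.4/97.1 ≈ 1.611. Nearest candidates are golden ratio (1.618, off by 0.007) and 5:3 (1.667, off by 0.056).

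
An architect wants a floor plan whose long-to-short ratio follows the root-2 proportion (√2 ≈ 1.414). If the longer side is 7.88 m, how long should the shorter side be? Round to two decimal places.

5.57 m

root-2 ≈ 1.41421.
Shorter side = 7.88 ÷ 1.41421 ≈ 5.5720 → 5.57 m.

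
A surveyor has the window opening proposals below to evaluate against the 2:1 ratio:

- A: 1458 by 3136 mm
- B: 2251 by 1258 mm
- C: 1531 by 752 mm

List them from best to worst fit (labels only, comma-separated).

C, A, B

A: 3136/1458 ≈ 2.151 → |2.151 − 2.000| = 0.151
B: 2251/1258 ≈ 1.789 → |1.789 − 2.000| = 0.211
C: 1531/752 ≈ 2.036 → |2.036 − 2.000| = 0.036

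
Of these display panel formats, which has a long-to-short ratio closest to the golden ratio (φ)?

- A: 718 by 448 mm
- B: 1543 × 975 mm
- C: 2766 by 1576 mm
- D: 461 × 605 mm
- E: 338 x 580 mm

A

Ratios (long/short): A ≈ 1.603; B ≈ 1.583; C ≈ 1.755; D ≈ 1.312; E ≈ 1.716.
golden ratio ≈ 1.618; option A is nearest (Δ 0.015).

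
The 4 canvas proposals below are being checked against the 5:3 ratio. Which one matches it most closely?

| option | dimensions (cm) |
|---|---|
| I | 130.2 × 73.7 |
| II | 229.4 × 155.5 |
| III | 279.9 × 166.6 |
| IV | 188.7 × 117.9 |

III

Target 5:3 ≈ 1.667.
I: 1.767 (Δ0.100)  II: 1.475 (Δ0.192)  III: 1.680 (Δ0.013)  IV: 1.601 (Δ0.066)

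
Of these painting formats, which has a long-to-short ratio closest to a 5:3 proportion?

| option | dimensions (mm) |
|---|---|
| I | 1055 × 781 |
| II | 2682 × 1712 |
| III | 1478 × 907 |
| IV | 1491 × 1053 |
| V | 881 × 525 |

V

Target 5:3 ≈ 1.667.
I: 1.351 (Δ0.316)  II: 1.567 (Δ0.100)  III: 1.630 (Δ0.037)  IV: 1.416 (Δ0.251)  V: 1.678 (Δ0.011)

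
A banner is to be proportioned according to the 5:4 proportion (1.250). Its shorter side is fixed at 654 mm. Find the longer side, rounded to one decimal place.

817.5 mm

5:4 = 1.25000.
Longer side = 654 × 1.25000 ≈ 817.500 → 817.5 mm.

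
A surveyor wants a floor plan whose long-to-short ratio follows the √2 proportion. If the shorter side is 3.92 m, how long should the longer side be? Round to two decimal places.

5.54 m

root-2 ≈ 1.41421.
Longer side = 3.92 × 1.41421 ≈ 5.5437 → 5.54 m.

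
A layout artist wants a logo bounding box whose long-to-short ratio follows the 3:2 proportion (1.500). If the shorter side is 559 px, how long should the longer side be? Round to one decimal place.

838.5 px

3:2 = 1.50000.
Longer side = 559 × 1.50000 ≈ 838.500 → 838.5 px.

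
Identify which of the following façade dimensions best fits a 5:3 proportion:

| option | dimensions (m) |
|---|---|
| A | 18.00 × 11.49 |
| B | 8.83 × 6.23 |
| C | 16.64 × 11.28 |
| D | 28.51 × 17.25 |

D

Ratios (long/short): A ≈ 1.567; B ≈ 1.417; C ≈ 1.475; D ≈ 1.653.
5:3 ≈ 1.667; option D is nearest (Δ 0.014).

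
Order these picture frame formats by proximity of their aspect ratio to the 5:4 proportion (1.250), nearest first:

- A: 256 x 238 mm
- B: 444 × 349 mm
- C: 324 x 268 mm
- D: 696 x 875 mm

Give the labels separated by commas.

A: 256/238 ≈ 1.076 → |1.076 − 1.250| = 0.174
B: 444/349 ≈ 1.272 → |1.272 − 1.250| = 0.022
C: 324/268 ≈ 1.209 → |1.209 − 1.250| = 0.041
D: 875/696 ≈ 1.257 → |1.257 − 1.250| = 0.007

D, B, C, A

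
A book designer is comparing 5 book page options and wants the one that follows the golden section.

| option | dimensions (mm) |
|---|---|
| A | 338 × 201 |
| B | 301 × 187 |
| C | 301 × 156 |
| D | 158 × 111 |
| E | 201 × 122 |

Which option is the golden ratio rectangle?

Target golden ratio ≈ 1.618.
A: 1.682 (Δ0.064)  B: 1.610 (Δ0.008)  C: 1.929 (Δ0.311)  D: 1.423 (Δ0.195)  E: 1.648 (Δ0.030)

B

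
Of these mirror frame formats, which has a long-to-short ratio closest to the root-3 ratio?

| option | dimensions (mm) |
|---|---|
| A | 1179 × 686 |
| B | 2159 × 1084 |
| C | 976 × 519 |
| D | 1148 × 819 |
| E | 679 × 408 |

Ratios (long/short): A ≈ 1.719; B ≈ 1.992; C ≈ 1.881; D ≈ 1.402; E ≈ 1.664.
root-3 ≈ 1.732; option A is nearest (Δ 0.013).

A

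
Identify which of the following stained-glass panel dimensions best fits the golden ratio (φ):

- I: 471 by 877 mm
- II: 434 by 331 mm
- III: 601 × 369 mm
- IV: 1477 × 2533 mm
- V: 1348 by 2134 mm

Ratios (long/short): I ≈ 1.862; II ≈ 1.311; III ≈ 1.629; IV ≈ 1.715; V ≈ 1.583.
golden ratio ≈ 1.618; option III is nearest (Δ 0.011).

III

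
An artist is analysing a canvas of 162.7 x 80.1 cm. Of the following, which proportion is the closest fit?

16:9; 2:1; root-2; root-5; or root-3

2:1

162.7/80.1 ≈ 2.031. Nearest candidates are 2:1 (2.000, off by 0.031) and root-5 (2.236, off by 0.205).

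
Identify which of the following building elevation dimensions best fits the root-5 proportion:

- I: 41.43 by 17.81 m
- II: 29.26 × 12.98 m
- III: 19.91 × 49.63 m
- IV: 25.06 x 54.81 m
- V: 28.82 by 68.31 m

Target root-5 ≈ 2.236.
I: 2.326 (Δ0.090)  II: 2.254 (Δ0.018)  III: 2.493 (Δ0.257)  IV: 2.187 (Δ0.049)  V: 2.370 (Δ0.134)

II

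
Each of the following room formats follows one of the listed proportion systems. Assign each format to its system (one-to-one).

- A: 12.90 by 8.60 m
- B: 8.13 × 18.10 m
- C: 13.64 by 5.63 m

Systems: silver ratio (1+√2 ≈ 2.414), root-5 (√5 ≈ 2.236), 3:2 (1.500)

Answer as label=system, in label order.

A = 12.90/8.60 ≈ 1.500 → 3:2 (1.500)
B = 18.10/8.13 ≈ 2.226 → root-5 (2.236)
C = 13.64/5.63 ≈ 2.423 → silver ratio (2.414)

A=3:2, B=root-5, C=silver ratio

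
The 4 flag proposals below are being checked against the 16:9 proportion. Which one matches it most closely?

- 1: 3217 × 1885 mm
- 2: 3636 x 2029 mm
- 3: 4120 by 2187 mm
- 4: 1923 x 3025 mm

2

Target 16:9 ≈ 1.778.
1: 1.707 (Δ0.071)  2: 1.792 (Δ0.014)  3: 1.884 (Δ0.106)  4: 1.573 (Δ0.205)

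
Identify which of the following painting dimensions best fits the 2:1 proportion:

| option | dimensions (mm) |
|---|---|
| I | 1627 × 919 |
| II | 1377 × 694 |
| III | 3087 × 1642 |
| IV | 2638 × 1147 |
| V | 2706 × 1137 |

Ratios (long/short): I ≈ 1.770; II ≈ 1.984; III ≈ 1.880; IV ≈ 2.300; V ≈ 2.380.
2:1 ≈ 2.000; option II is nearest (Δ 0.016).

II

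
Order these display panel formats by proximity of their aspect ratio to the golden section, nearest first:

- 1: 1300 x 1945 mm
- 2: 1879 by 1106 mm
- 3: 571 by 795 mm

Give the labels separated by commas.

2, 1, 3

1: 1945/1300 ≈ 1.496 → |1.496 − 1.618| = 0.122
2: 1879/1106 ≈ 1.699 → |1.699 − 1.618| = 0.081
3: 795/571 ≈ 1.392 → |1.392 − 1.618| = 0.226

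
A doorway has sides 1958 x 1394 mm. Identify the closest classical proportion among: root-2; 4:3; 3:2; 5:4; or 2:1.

1958/1394 ≈ 1.405. Nearest candidates are root-2 (1.414, off by 0.009) and 4:3 (1.333, off by 0.072).

root-2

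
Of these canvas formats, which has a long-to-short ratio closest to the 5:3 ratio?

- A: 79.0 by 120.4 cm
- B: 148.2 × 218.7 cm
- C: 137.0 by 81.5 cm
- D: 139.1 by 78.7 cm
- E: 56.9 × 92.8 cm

Ratios (long/short): A ≈ 1.524; B ≈ 1.476; C ≈ 1.681; D ≈ 1.767; E ≈ 1.631.
5:3 ≈ 1.667; option C is nearest (Δ 0.014).

C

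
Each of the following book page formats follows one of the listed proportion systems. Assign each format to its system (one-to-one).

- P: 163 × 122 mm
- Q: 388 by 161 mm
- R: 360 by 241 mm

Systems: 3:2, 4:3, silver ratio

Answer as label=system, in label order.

P=4:3, Q=silver ratio, R=3:2

Ratios: P ≈ 1.336; Q ≈ 2.410; R ≈ 1.494.
Targets: 3:2 ≈ 1.500; 4:3 ≈ 1.333; silver ratio ≈ 2.414.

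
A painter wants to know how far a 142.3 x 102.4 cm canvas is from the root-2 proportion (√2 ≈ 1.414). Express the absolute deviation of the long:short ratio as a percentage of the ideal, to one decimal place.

1.7%

Ratio = 142.3 / 102.4 ≈ 1.3896.
Ideal root-2 ≈ 1.4142. |1.3896 − 1.4142| / 1.4142 ≈ 1.74% → 1.7%.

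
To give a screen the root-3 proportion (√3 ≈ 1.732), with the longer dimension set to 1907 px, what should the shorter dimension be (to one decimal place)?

1101.0 px

root-3 ≈ 1.73205.
Shorter side = 1907 ÷ 1.73205 ≈ 1101.007 → 1101.0 px.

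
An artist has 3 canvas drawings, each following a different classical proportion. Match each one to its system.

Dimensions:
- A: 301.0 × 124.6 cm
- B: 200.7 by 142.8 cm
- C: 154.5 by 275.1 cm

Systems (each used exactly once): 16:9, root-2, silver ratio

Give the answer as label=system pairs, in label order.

Ratios: A ≈ 2.416; B ≈ 1.405; C ≈ 1.781.
Targets: 16:9 ≈ 1.778; root-2 ≈ 1.414; silver ratio ≈ 2.414.

A=silver ratio, B=root-2, C=16:9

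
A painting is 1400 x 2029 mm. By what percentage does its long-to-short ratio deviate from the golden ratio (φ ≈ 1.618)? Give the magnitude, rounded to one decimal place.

10.4%

Ratio = 2029 / 1400 ≈ 1.4493.
Ideal golden ratio ≈ 1.6180. |1.4493 − 1.6180| / 1.6180 ≈ 10.43% → 10.4%.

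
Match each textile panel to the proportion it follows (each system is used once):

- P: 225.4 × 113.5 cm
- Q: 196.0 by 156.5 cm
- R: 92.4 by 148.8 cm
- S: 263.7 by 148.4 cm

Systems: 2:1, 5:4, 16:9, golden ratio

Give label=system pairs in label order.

Ratios: P ≈ 1.986; Q ≈ 1.252; R ≈ 1.610; S ≈ 1.777.
Targets: 2:1 ≈ 2.000; 5:4 ≈ 1.250; 16:9 ≈ 1.778; golden ratio ≈ 1.618.

P=2:1, Q=5:4, R=golden ratio, S=16:9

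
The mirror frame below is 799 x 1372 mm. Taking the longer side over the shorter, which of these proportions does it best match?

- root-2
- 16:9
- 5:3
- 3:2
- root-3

root-3

Ratio = 1372 / 799 ≈ 1.717.
Distances: root-2 1.414 (Δ 0.303); 16:9 1.778 (Δ 0.061); 5:3 1.667 (Δ 0.050); 3:2 1.500 (Δ 0.217); root-3 1.732 (Δ 0.015).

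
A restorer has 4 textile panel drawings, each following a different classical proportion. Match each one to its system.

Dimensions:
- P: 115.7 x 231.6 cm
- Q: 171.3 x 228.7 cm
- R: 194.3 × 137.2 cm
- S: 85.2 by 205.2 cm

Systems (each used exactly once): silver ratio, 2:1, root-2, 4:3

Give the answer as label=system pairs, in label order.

Ratios: P ≈ 2.002; Q ≈ 1.335; R ≈ 1.416; S ≈ 2.408.
Targets: silver ratio ≈ 2.414; 2:1 ≈ 2.000; root-2 ≈ 1.414; 4:3 ≈ 1.333.

P=2:1, Q=4:3, R=root-2, S=silver ratio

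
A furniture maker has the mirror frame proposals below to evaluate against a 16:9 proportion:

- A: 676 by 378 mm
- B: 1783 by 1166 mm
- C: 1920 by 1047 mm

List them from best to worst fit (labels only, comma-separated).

A, C, B

Ratios: A = 676 / 378 ≈ 1.788; B = 1783 / 1166 ≈ 1.529; C = 1920 / 1047 ≈ 1.834.
|Δ from 1.778|: A 0.010; B 0.249; C 0.056.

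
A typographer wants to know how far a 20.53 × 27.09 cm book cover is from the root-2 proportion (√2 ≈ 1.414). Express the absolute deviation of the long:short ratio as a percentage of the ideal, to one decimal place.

Ratio = 27.09 / 20.53 ≈ 1.3195.
Ideal root-2 ≈ 1.4142. |1.3195 − 1.4142| / 1.4142 ≈ 6.70% → 6.7%.

6.7%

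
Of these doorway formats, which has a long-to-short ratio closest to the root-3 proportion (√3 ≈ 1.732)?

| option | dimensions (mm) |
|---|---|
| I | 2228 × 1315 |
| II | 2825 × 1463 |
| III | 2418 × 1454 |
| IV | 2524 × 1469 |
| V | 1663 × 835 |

IV

Target root-3 ≈ 1.732.
I: 1.694 (Δ0.038)  II: 1.931 (Δ0.199)  III: 1.663 (Δ0.069)  IV: 1.718 (Δ0.014)  V: 1.992 (Δ0.260)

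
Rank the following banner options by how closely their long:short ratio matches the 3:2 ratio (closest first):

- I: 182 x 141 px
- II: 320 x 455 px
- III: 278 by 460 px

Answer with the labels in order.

II, III, I

Ratios: I = 182 / 141 ≈ 1.291; II = 455 / 320 ≈ 1.422; III = 460 / 278 ≈ 1.655.
|Δ from 1.500|: I 0.209; II 0.078; III 0.155.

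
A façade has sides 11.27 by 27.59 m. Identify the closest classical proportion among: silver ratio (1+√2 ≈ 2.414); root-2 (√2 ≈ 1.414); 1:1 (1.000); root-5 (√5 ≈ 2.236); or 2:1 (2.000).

Ratio = 27.59 / 11.27 ≈ 2.448.
Distances: silver ratio 2.414 (Δ 0.034); root-2 1.414 (Δ 1.034); 1:1 1.000 (Δ 1.448); root-5 2.236 (Δ 0.212); 2:1 2.000 (Δ 0.448).

silver ratio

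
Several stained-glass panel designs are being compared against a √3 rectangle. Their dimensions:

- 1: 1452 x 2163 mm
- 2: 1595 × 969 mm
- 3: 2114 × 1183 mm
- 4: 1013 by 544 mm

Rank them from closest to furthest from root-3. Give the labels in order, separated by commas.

1: 2163/1452 ≈ 1.490 → |1.490 − 1.732| = 0.242
2: 1595/969 ≈ 1.646 → |1.646 − 1.732| = 0.086
3: 2114/1183 ≈ 1.787 → |1.787 − 1.732| = 0.055
4: 1013/544 ≈ 1.862 → |1.862 − 1.732| = 0.130

3, 2, 4, 1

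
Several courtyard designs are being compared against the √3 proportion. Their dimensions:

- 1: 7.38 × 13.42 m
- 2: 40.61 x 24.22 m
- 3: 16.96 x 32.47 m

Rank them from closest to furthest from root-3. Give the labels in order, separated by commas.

1: 13.42/7.38 ≈ 1.818 → |1.818 − 1.732| = 0.086
2: 40.61/24.22 ≈ 1.677 → |1.677 − 1.732| = 0.055
3: 32.47/16.96 ≈ 1.915 → |1.915 − 1.732| = 0.183

2, 1, 3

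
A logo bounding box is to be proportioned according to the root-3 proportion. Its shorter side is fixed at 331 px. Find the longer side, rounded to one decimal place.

573.3 px

root-3 ≈ 1.73205.
Longer side = 331 × 1.73205 ≈ 573.309 → 573.3 px.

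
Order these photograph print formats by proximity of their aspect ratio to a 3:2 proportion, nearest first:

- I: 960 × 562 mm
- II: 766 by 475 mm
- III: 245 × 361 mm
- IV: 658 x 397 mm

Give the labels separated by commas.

III, II, IV, I

I: 960/562 ≈ 1.708 → |1.708 − 1.500| = 0.208
II: 766/475 ≈ 1.613 → |1.613 − 1.500| = 0.113
III: 361/245 ≈ 1.473 → |1.473 − 1.500| = 0.027
IV: 658/397 ≈ 1.657 → |1.657 − 1.500| = 0.157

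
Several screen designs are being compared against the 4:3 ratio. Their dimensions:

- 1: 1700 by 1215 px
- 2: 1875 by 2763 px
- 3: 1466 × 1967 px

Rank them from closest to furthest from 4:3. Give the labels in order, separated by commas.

3, 1, 2

Ratios: 1 = 1700 / 1215 ≈ 1.399; 2 = 2763 / 1875 ≈ 1.474; 3 = 1967 / 1466 ≈ 1.342.
|Δ from 1.333|: 1 0.066; 2 0.141; 3 0.009.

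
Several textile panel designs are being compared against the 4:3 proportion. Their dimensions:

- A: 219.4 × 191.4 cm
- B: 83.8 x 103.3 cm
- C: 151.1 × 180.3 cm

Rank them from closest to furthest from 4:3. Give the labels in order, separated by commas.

B, C, A

A: 219.4/191.4 ≈ 1.146 → |1.146 − 1.333| = 0.187
B: 103.3/83.8 ≈ 1.233 → |1.233 − 1.333| = 0.100
C: 180.3/151.1 ≈ 1.193 → |1.193 − 1.333| = 0.140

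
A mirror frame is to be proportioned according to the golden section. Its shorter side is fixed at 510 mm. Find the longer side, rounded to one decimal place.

golden ratio ≈ 1.61803.
Longer side = 510 × 1.61803 ≈ 825.195 → 825.2 mm.

825.2 mm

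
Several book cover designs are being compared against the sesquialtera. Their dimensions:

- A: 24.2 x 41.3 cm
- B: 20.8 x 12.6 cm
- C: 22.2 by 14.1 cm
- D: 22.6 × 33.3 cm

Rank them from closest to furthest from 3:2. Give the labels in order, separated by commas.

D, C, B, A

Ratios: A = 41.3 / 24.2 ≈ 1.707; B = 20.8 / 12.6 ≈ 1.651; C = 22.2 / 14.1 ≈ 1.574; D = 33.3 / 22.6 ≈ 1.473.
|Δ from 1.500|: A 0.207; B 0.151; C 0.074; D 0.027.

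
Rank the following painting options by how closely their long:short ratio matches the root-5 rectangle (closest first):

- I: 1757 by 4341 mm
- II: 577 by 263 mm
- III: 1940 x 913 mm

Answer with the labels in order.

Ratios: I = 4341 / 1757 ≈ 2.471; II = 577 / 263 ≈ 2.194; III = 1940 / 913 ≈ 2.125.
|Δ from 2.236|: I 0.235; II 0.042; III 0.111.

II, III, I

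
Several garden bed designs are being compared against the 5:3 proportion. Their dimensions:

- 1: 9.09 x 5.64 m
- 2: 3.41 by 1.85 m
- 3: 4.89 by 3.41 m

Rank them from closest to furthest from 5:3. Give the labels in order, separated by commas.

1, 2, 3

Ratios: 1 = 9.09 / 5.64 ≈ 1.612; 2 = 3.41 / 1.85 ≈ 1.843; 3 = 4.89 / 3.41 ≈ 1.434.
|Δ from 1.667|: 1 0.055; 2 0.176; 3 0.233.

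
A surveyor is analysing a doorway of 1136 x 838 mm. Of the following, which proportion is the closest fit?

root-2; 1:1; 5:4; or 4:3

1136/838 ≈ 1.356. Nearest candidates are 4:3 (1.333, off by 0.023) and root-2 (1.414, off by 0.058).

4:3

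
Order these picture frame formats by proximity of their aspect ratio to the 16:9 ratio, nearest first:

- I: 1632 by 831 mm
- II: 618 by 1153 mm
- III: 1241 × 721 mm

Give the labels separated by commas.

III, II, I

Ratios: I = 1632 / 831 ≈ 1.964; II = 1153 / 618 ≈ 1.866; III = 1241 / 721 ≈ 1.721.
|Δ from 1.778|: I 0.186; II 0.088; III 0.057.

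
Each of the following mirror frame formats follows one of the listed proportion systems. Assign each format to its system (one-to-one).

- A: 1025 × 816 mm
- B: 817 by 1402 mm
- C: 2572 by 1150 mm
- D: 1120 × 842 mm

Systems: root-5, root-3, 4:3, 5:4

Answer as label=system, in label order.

A = 1025/816 ≈ 1.256 → 5:4 (1.250)
B = 1402/817 ≈ 1.716 → root-3 (1.732)
C = 2572/1150 ≈ 2.237 → root-5 (2.236)
D = 1120/842 ≈ 1.330 → 4:3 (1.333)

A=5:4, B=root-3, C=root-5, D=4:3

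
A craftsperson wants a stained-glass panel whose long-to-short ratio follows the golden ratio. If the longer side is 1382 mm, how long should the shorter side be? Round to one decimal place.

golden ratio ≈ 1.61803.
Shorter side = 1382 ÷ 1.61803 ≈ 854.125 → 854.1 mm.

854.1 mm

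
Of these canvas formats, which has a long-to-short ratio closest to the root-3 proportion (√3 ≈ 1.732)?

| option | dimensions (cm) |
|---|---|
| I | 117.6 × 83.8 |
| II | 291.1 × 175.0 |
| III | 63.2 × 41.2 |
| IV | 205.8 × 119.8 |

Target root-3 ≈ 1.732.
I: 1.403 (Δ0.329)  II: 1.663 (Δ0.069)  III: 1.534 (Δ0.198)  IV: 1.718 (Δ0.014)

IV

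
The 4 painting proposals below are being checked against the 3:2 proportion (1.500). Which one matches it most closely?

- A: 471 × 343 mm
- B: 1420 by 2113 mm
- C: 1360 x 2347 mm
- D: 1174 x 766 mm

Ratios (long/short): A ≈ 1.373; B ≈ 1.488; C ≈ 1.726; D ≈ 1.533.
3:2 ≈ 1.500; option B is nearest (Δ 0.012).

B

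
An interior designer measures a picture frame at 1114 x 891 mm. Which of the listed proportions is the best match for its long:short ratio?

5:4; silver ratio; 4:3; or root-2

Ratio = 1114 / 891 ≈ 1.250.
Distances: 5:4 1.250 (Δ 0.000); silver ratio 2.414 (Δ 1.164); 4:3 1.333 (Δ 0.083); root-2 1.414 (Δ 0.164).

5:4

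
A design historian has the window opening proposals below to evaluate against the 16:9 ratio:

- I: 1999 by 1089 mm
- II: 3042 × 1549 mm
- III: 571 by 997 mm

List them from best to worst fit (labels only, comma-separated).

Ratios: I = 1999 / 1089 ≈ 1.836; II = 3042 / 1549 ≈ 1.964; III = 997 / 571 ≈ 1.746.
|Δ from 1.778|: I 0.058; II 0.186; III 0.032.

III, I, II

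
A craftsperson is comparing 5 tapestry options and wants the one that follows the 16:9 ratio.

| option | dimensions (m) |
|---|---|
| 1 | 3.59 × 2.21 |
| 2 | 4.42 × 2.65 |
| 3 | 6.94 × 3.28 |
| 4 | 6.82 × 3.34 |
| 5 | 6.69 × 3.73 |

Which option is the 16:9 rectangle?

Target 16:9 ≈ 1.778.
1: 1.624 (Δ0.154)  2: 1.668 (Δ0.110)  3: 2.116 (Δ0.338)  4: 2.042 (Δ0.264)  5: 1.794 (Δ0.016)

5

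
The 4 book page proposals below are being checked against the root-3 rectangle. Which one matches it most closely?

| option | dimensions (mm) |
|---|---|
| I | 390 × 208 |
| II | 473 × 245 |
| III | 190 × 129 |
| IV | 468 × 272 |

Target root-3 ≈ 1.732.
I: 1.875 (Δ0.143)  II: 1.931 (Δ0.199)  III: 1.473 (Δ0.259)  IV: 1.721 (Δ0.011)

IV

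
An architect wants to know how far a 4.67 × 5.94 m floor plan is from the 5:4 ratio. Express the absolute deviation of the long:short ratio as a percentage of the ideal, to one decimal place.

1.8%

Ratio = 5.94 / 4.67 ≈ 1.2719.
Ideal 5:4 = 1.2500. |1.2719 − 1.2500| / 1.2500 ≈ 1.75% → 1.8%.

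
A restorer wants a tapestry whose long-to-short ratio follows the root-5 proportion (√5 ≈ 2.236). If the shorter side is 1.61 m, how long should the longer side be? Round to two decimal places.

root-5 ≈ 2.23607.
Longer side = 1.61 × 2.23607 ≈ 3.6001 → 3.60 m.

3.60 m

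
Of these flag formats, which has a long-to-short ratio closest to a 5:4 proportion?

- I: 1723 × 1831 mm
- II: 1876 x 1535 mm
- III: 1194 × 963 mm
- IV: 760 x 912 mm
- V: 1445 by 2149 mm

Ratios (long/short): I ≈ 1.063; II ≈ 1.222; III ≈ 1.240; IV ≈ 1.200; V ≈ 1.487.
5:4 ≈ 1.250; option III is nearest (Δ 0.010).

III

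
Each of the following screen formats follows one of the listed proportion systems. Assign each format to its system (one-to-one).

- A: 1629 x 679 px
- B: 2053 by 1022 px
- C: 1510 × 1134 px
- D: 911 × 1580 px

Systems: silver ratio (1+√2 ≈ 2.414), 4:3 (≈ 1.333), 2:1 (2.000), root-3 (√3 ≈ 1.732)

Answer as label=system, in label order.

A=silver ratio, B=2:1, C=4:3, D=root-3

Ratios: A ≈ 2.399; B ≈ 2.009; C ≈ 1.332; D ≈ 1.734.
Targets: silver ratio ≈ 2.414; 4:3 ≈ 1.333; 2:1 ≈ 2.000; root-3 ≈ 1.732.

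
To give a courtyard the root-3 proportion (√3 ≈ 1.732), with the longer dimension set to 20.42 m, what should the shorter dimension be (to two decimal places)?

root-3 ≈ 1.73205.
Shorter side = 20.42 ÷ 1.73205 ≈ 11.7895 → 11.79 m.

11.79 m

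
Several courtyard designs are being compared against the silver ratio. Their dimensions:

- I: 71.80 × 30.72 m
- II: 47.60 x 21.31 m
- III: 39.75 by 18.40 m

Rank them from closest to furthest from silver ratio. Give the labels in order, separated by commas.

I, II, III

I: 71.80/30.72 ≈ 2.337 → |2.337 − 2.414| = 0.077
II: 47.60/21.31 ≈ 2.234 → |2.234 − 2.414| = 0.180
III: 39.75/18.40 ≈ 2.160 → |2.160 − 2.414| = 0.254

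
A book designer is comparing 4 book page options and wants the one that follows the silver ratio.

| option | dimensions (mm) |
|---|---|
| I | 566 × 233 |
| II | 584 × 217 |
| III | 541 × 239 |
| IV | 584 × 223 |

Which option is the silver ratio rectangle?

I

Target silver ratio ≈ 2.414.
I: 2.429 (Δ0.015)  II: 2.691 (Δ0.277)  III: 2.264 (Δ0.150)  IV: 2.619 (Δ0.205)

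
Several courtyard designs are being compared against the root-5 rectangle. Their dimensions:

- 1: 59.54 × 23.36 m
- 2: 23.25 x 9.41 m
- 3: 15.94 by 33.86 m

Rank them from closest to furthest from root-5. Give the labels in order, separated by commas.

3, 2, 1

Ratios: 1 = 59.54 / 23.36 ≈ 2.549; 2 = 23.25 / 9.41 ≈ 2.471; 3 = 33.86 / 15.94 ≈ 2.124.
|Δ from 2.236|: 1 0.313; 2 0.235; 3 0.112.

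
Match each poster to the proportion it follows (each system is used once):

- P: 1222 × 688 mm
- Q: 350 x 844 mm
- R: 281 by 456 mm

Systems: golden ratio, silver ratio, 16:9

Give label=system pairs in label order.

Ratios: P ≈ 1.776; Q ≈ 2.411; R ≈ 1.623.
Targets: golden ratio ≈ 1.618; silver ratio ≈ 2.414; 16:9 ≈ 1.778.

P=16:9, Q=silver ratio, R=golden ratio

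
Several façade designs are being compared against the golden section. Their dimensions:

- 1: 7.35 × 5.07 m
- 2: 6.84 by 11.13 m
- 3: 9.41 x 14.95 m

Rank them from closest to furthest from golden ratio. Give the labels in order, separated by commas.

1: 7.35/5.07 ≈ 1.450 → |1.450 − 1.618| = 0.168
2: 11.13/6.84 ≈ 1.627 → |1.627 − 1.618| = 0.009
3: 14.95/9.41 ≈ 1.589 → |1.589 − 1.618| = 0.029

2, 3, 1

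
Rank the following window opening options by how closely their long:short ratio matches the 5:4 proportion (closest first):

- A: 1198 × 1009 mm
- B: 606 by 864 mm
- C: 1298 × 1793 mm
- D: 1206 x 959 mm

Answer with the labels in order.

Ratios: A = 1198 / 1009 ≈ 1.187; B = 864 / 606 ≈ 1.426; C = 1793 / 1298 ≈ 1.381; D = 1206 / 959 ≈ 1.258.
|Δ from 1.250|: A 0.063; B 0.176; C 0.131; D 0.008.

D, A, C, B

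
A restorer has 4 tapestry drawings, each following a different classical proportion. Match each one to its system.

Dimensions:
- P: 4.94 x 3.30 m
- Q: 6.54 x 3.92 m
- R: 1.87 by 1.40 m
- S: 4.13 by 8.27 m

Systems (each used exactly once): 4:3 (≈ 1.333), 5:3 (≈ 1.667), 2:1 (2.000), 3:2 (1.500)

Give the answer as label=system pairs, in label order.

Ratios: P ≈ 1.497; Q ≈ 1.668; R ≈ 1.336; S ≈ 2.002.
Targets: 4:3 ≈ 1.333; 5:3 ≈ 1.667; 2:1 ≈ 2.000; 3:2 ≈ 1.500.

P=3:2, Q=5:3, R=4:3, S=2:1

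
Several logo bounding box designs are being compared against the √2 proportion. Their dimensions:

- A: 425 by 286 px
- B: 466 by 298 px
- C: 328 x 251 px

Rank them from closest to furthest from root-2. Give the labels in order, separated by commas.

A, C, B

Ratios: A = 425 / 286 ≈ 1.486; B = 466 / 298 ≈ 1.564; C = 328 / 251 ≈ 1.307.
|Δ from 1.414|: A 0.072; B 0.150; C 0.107.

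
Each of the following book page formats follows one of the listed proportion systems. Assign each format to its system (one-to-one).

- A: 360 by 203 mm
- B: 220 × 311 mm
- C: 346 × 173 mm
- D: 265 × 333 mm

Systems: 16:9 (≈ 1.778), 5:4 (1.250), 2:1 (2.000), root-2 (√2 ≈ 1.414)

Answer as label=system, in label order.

A = 360/203 ≈ 1.773 → 16:9 (1.778)
B = 311/220 ≈ 1.414 → root-2 (1.414)
C = 346/173 ≈ 2.000 → 2:1 (2.000)
D = 333/265 ≈ 1.257 → 5:4 (1.250)

A=16:9, B=root-2, C=2:1, D=5:4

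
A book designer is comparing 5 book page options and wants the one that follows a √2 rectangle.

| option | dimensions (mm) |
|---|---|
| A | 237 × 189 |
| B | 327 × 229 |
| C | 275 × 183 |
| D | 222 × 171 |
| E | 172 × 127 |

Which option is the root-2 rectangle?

Ratios (long/short): A ≈ 1.254; B ≈ 1.428; C ≈ 1.503; D ≈ 1.298; E ≈ 1.354.
root-2 ≈ 1.414; option B is nearest (Δ 0.014).

B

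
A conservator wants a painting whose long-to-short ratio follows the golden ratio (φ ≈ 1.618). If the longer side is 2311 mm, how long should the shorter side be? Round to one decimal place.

golden ratio ≈ 1.61803.
Shorter side = 2311 ÷ 1.61803 ≈ 1428.280 → 1428.3 mm.

1428.3 mm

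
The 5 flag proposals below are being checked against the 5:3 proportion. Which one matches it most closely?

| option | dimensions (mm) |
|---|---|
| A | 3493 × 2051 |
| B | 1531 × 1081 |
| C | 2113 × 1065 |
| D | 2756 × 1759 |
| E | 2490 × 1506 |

Ratios (long/short): A ≈ 1.703; B ≈ 1.416; C ≈ 1.984; D ≈ 1.567; E ≈ 1.653.
5:3 ≈ 1.667; option E is nearest (Δ 0.014).

E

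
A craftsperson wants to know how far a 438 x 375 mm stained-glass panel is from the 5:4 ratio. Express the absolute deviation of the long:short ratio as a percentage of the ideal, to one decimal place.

6.6%

Ratio = 438 / 375 ≈ 1.1680.
Ideal 5:4 = 1.2500. |1.1680 − 1.2500| / 1.2500 ≈ 6.56% → 6.6%.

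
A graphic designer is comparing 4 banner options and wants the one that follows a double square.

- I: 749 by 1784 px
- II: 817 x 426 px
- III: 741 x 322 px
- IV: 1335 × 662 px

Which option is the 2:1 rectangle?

Ratios (long/short): I ≈ 2.382; II ≈ 1.918; III ≈ 2.301; IV ≈ 2.017.
2:1 ≈ 2.000; option IV is nearest (Δ 0.017).

IV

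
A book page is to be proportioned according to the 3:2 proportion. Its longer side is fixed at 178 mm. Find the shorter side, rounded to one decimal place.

118.7 mm

3:2 = 1.50000.
Shorter side = 178 ÷ 1.50000 ≈ 118.667 → 118.7 mm.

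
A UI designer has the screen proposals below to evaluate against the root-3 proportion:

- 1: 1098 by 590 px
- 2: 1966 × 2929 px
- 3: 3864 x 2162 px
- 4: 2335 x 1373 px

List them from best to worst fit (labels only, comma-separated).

4, 3, 1, 2

1: 1098/590 ≈ 1.861 → |1.861 − 1.732| = 0.129
2: 2929/1966 ≈ 1.490 → |1.490 − 1.732| = 0.242
3: 3864/2162 ≈ 1.787 → |1.787 − 1.732| = 0.055
4: 2335/1373 ≈ 1.701 → |1.701 − 1.732| = 0.031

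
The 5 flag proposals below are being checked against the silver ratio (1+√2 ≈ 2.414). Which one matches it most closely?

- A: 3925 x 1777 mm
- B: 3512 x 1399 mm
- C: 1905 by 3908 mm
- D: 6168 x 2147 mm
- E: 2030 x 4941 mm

E

Target silver ratio ≈ 2.414.
A: 2.209 (Δ0.205)  B: 2.510 (Δ0.096)  C: 2.051 (Δ0.363)  D: 2.873 (Δ0.459)  E: 2.434 (Δ0.020)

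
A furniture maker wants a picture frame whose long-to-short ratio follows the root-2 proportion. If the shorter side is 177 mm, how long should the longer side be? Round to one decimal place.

root-2 ≈ 1.41421.
Longer side = 177 × 1.41421 ≈ 250.315 → 250.3 mm.

250.3 mm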